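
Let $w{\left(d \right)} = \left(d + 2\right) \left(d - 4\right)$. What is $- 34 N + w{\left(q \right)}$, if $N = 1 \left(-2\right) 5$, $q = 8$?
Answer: $380$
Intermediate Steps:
$w{\left(d \right)} = \left(-4 + d\right) \left(2 + d\right)$ ($w{\left(d \right)} = \left(2 + d\right) \left(-4 + d\right) = \left(-4 + d\right) \left(2 + d\right)$)
$N = -10$ ($N = \left(-2\right) 5 = -10$)
$- 34 N + w{\left(q \right)} = \left(-34\right) \left(-10\right) - \left(24 - 64\right) = 340 - -40 = 340 + 40 = 380$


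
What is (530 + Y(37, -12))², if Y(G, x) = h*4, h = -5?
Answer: 260100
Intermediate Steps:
Y(G, x) = -20 (Y(G, x) = -5*4 = -20)
(530 + Y(37, -12))² = (530 - 20)² = 510² = 260100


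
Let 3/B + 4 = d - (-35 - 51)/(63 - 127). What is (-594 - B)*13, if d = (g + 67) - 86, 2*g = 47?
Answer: -69082/9 ≈ -7675.8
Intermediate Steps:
g = 47/2 (g = (1/2)*47 = 47/2 ≈ 23.500)
d = 9/2 (d = (47/2 + 67) - 86 = 181/2 - 86 = 9/2 ≈ 4.5000)
B = -32/9 (B = 3/(-4 + (9/2 - (-35 - 51)/(63 - 127))) = 3/(-4 + (9/2 - (-86)/(-64))) = 3/(-4 + (9/2 - (-86)*(-1)/64)) = 3/(-4 + (9/2 - 1*43/32)) = 3/(-4 + (9/2 - 43/32)) = 3/(-4 + 101/32) = 3/(-27/32) = 3*(-32/27) = -32/9 ≈ -3.5556)
(-594 - B)*13 = (-594 - 1*(-32/9))*13 = (-594 + 32/9)*13 = -5314/9*13 = -69082/9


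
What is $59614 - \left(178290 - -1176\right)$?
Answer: $-119852$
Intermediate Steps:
$59614 - \left(178290 - -1176\right) = 59614 - \left(178290 + 1176\right) = 59614 - 179466 = -119852$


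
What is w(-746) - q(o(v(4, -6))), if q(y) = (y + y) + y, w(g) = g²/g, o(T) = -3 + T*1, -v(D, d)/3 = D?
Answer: -701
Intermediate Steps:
v(D, d) = -3*D
o(T) = -3 + T
w(g) = g
q(y) = 3*y (q(y) = 2*y + y = 3*y)
w(-746) - q(o(v(4, -6))) = -746 - 3*(-3 - 3*4) = -746 - 3*(-3 - 12) = -746 - 3*(-15) = -746 - 1*(-45) = -746 + 45 = -701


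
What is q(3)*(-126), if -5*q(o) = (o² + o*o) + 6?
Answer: 3024/5 ≈ 604.80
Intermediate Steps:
q(o) = -6/5 - 2*o²/5 (q(o) = -((o² + o*o) + 6)/5 = -((o² + o²) + 6)/5 = -(2*o² + 6)/5 = -(6 + 2*o²)/5 = -6/5 - 2*o²/5)
q(3)*(-126) = (-6/5 - ⅖*3²)*(-126) = (-6/5 - ⅖*9)*(-126) = (-6/5 - 18/5)*(-126) = -24/5*(-126) = 3024/5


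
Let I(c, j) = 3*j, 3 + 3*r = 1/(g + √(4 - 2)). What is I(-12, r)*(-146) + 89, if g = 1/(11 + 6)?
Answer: 306561/577 - 42194*√2/577 ≈ 427.89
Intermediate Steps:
g = 1/17 ≈ 0.058824
r = -1 + 1/(3*(1/17 + √2)) (r = -1 + 1/(3*(1/17 + √(4 - 2))) = -1 + 1/(3*(1/17 + √2)) ≈ -0.77371)
I(-12, r)*(-146) + 89 = (3*(-1748/1731 + 289*√2/1731))*(-146) + 89 = (-1748/577 + 289*√2/577)*(-146) + 89 = (255208/577 - 42194*√2/577) + 89 = 306561/577 - 42194*√2/577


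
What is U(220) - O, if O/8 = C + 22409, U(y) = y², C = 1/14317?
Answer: -1873694432/14317 ≈ -1.3087e+5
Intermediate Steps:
C = 1/14317 ≈ 6.9847e-5
O = 2566637232/14317 (O = 8*(1/14317 + 22409) = 8*(320829654/14317) = 2566637232/14317 ≈ 1.7927e+5)
U(220) - O = 220² - 1*2566637232/14317 = 48400 - 2566637232/14317 = -1873694432/14317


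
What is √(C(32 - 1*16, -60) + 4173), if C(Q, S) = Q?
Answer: √4189 ≈ 64.723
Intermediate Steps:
√(C(32 - 1*16, -60) + 4173) = √((32 - 1*16) + 4173) = √((32 - 16) + 4173) = √(16 + 4173) = √4189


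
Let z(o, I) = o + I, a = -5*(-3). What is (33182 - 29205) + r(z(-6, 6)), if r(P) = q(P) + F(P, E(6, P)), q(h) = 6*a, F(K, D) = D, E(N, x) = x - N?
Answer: 4061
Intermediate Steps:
a = 15
q(h) = 90 (q(h) = 6*15 = 90)
z(o, I) = I + o
r(P) = 84 + P (r(P) = 90 + (P - 1*6) = 90 + (P - 6) = 90 + (-6 + P) = 84 + P)
(33182 - 29205) + r(z(-6, 6)) = (33182 - 29205) + (84 + (6 - 6)) = 3977 + (84 + 0) = 3977 + 84 = 4061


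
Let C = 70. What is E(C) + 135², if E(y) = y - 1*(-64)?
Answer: 18359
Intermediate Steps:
E(y) = 64 + y (E(y) = y + 64 = 64 + y)
E(C) + 135² = (64 + 70) + 135² = 134 + 18225 = 18359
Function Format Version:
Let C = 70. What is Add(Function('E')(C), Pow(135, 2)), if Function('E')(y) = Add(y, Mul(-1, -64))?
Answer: 18359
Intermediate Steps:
Function('E')(y) = Add(64, y) (Function('E')(y) = Add(y, 64) = Add(64, y))
Add(Function('E')(C), Pow(135, 2)) = Add(Add(64, 70), Pow(135, 2)) = Add(134, 18225) = 18359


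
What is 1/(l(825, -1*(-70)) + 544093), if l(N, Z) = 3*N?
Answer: 1/546568 ≈ 1.8296e-6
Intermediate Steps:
1/(l(825, -1*(-70)) + 544093) = 1/(3*825 + 544093) = 1/(2475 + 544093) = 1/546568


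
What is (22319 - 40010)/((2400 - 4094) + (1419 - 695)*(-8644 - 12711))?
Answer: 5897/5154238 ≈ 0.0011441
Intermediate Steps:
(22319 - 40010)/((2400 - 4094) + (1419 - 695)*(-8644 - 12711)) = -17691/(-1694 + 724*(-21355)) = -17691/(-1694 - 15461020) = -17691/(-15462714) = -17691*(-1/15462714) = 5897/5154238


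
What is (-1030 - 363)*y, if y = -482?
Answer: 671426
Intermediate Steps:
(-1030 - 363)*y = (-1030 - 363)*(-482) = -1393*(-482) = 671426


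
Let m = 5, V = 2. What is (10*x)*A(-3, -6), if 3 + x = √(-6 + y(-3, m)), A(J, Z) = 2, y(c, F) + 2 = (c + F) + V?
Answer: -60 + 40*I ≈ -60.0 + 40.0*I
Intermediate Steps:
y(c, F) = F + c (y(c, F) = -2 + ((c + F) + 2) = -2 + ((F + c) + 2) = -2 + (2 + F + c) = F + c)
x = -3 + 2*I (x = -3 + √(-6 + (5 - 3)) = -3 + √(-6 + 2) = -3 + √(-4) = -3 + 2*I ≈ -3.0 + 2.0*I)
(10*x)*A(-3, -6) = (10*(-3 + 2*I))*2 = (-30 + 20*I)*2 = -60 + 40*I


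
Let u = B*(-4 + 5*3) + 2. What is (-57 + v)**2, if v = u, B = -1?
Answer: 4356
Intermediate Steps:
u = -9 (u = -(-4 + 5*3) + 2 = -(-4 + 15) + 2 = -1*11 + 2 = -11 + 2 = -9)
v = -9
(-57 + v)**2 = (-57 - 9)**2 = (-66)**2 = 4356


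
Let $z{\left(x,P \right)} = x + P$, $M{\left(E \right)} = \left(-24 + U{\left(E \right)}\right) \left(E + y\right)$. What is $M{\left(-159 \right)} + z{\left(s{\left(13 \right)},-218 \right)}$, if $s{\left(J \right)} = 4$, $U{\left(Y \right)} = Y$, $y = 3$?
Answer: $28334$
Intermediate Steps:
$M{\left(E \right)} = \left(-24 + E\right) \left(3 + E\right)$ ($M{\left(E \right)} = \left(-24 + E\right) \left(E + 3\right) = \left(-24 + E\right) \left(3 + E\right)$)
$z{\left(x,P \right)} = P + x$
$M{\left(-159 \right)} + z{\left(s{\left(13 \right)},-218 \right)} = \left(-72 + \left(-159\right)^{2} - -3339\right) + \left(-218 + 4\right) = \left(-72 + 25281 + 3339\right) - 214 = 28548 - 214 = 28334$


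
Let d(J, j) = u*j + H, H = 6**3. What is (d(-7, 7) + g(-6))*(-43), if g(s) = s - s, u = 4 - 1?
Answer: -10191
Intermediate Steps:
u = 3
g(s) = 0
H = 216
d(J, j) = 216 + 3*j (d(J, j) = 3*j + 216 = 216 + 3*j)
(d(-7, 7) + g(-6))*(-43) = ((216 + 3*7) + 0)*(-43) = ((216 + 21) + 0)*(-43) = (237 + 0)*(-43) = 237*(-43) = -10191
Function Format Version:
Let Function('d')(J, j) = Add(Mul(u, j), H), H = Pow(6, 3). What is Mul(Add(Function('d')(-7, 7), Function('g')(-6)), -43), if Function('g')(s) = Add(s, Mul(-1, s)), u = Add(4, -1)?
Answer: -10191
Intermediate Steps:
u = 3
Function('g')(s) = 0
H = 216
Function('d')(J, j) = Add(216, Mul(3, j)) (Function('d')(J, j) = Add(Mul(3, j), 216) = Add(216, Mul(3, j)))
Mul(Add(Function('d')(-7, 7), Function('g')(-6)), -43) = Mul(Add(Add(216, Mul(3, 7)), 0), -43) = Mul(Add(Add(216, 21), 0), -43) = Mul(Add(237, 0), -43) = Mul(237, -43) = -10191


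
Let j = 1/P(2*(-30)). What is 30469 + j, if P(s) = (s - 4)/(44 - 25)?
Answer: 1949997/64 ≈ 30469.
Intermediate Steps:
P(s) = -4/19 + s/19 (P(s) = (-4 + s)/19 = (-4 + s)*(1/19) = -4/19 + s/19)
j = -19/64 (j = 1/(-4/19 + (2*(-30))/19) = 1/(-4/19 + (1/19)*(-60)) = 1/(-4/19 - 60/19) = 1/(-64/19) = -19/64 ≈ -0.29688)
30469 + j = 30469 - 19/64 = 1949997/64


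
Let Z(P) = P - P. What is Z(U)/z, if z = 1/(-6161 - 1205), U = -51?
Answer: 0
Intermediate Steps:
Z(P) = 0
z = -1/7366 (z = 1/(-7366) = -1/7366 ≈ -0.00013576)
Z(U)/z = 0/(-1/7366) = 0*(-7366) = 0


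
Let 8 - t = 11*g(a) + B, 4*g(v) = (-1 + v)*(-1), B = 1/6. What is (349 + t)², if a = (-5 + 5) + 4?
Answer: 19193161/144 ≈ 1.3329e+5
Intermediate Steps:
B = ⅙ ≈ 0.16667
a = 4 (a = 0 + 4 = 4)
g(v) = ¼ - v/4 (g(v) = ((-1 + v)*(-1))/4 = (1 - v)/4 = ¼ - v/4)
t = 193/12 (t = 8 - (11*(¼ - ¼*4) + ⅙) = 8 - (11*(¼ - 1) + ⅙) = 8 - (11*(-¾) + ⅙) = 8 - (-33/4 + ⅙) = 8 - 1*(-97/12) = 8 + 97/12 = 193/12 ≈ 16.083)
(349 + t)² = (349 + 193/12)² = (4381/12)² = 19193161/144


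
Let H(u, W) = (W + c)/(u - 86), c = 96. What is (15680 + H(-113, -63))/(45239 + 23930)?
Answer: 3120287/13764631 ≈ 0.22669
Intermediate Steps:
H(u, W) = (96 + W)/(-86 + u) (H(u, W) = (W + 96)/(u - 86) = (96 + W)/(-86 + u))
(15680 + H(-113, -63))/(45239 + 23930) = (15680 + (96 - 63)/(-86 - 113))/(45239 + 23930) = (15680 + 33/(-199))/69169 = (15680 - 1/199*33)*(1/69169) = (15680 - 33/199)*(1/69169) = (3120287/199)*(1/69169) = 3120287/13764631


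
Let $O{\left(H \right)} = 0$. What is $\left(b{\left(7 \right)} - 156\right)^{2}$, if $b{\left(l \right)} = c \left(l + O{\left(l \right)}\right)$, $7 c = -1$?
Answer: $24649$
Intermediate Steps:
$c = - \frac{1}{7}$ ($c = \frac{1}{7} \left(-1\right) = - \frac{1}{7} \approx -0.14286$)
$b{\left(l \right)} = - \frac{l}{7}$ ($b{\left(l \right)} = - \frac{l + 0}{7} = - \frac{l}{7}$)
$\left(b{\left(7 \right)} - 156\right)^{2} = \left(\left(- \frac{1}{7}\right) 7 - 156\right)^{2} = \left(-1 - 156\right)^{2} = \left(-157\right)^{2} = 24649$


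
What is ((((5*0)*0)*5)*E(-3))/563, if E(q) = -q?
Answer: 0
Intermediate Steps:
((((5*0)*0)*5)*E(-3))/563 = ((((5*0)*0)*5)*(-1*(-3)))/563 = (((0*0)*5)*3)*(1/563) = ((0*5)*3)*(1/563) = (0*3)*(1/563) = 0*(1/563) = 0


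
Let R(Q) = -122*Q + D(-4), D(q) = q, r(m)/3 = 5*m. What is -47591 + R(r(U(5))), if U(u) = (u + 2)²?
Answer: -137265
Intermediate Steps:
U(u) = (2 + u)²
r(m) = 15*m (r(m) = 3*(5*m) = 15*m)
R(Q) = -4 - 122*Q (R(Q) = -122*Q - 4 = -4 - 122*Q)
-47591 + R(r(U(5))) = -47591 + (-4 - 1830*(2 + 5)²) = -47591 + (-4 - 1830*7²) = -47591 + (-4 - 1830*49) = -47591 + (-4 - 122*735) = -47591 + (-4 - 89670) = -47591 - 89674 = -137265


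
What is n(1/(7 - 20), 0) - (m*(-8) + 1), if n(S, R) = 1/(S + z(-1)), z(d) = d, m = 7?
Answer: 757/14 ≈ 54.071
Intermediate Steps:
n(S, R) = 1/(-1 + S) (n(S, R) = 1/(S - 1) = 1/(-1 + S))
n(1/(7 - 20), 0) - (m*(-8) + 1) = 1/(-1 + 1/(7 - 20)) - (7*(-8) + 1) = 1/(-1 + 1/(-13)) - (-56 + 1) = 1/(-1 - 1/13) - 1*(-55) = 1/(-14/13) + 55 = -13/14 + 55 = 757/14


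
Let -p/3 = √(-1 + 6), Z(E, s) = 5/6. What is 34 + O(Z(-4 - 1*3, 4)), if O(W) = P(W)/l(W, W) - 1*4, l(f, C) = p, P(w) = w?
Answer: 30 - √5/18 ≈ 29.876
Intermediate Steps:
Z(E, s) = ⅚ (Z(E, s) = 5*(⅙) = ⅚)
p = -3*√5 (p = -3*√(-1 + 6) = -3*√5 ≈ -6.7082)
l(f, C) = -3*√5
O(W) = -4 - W*√5/15 (O(W) = W/((-3*√5)) - 1*4 = W*(-√5/15) - 4 = -W*√5/15 - 4 = -4 - W*√5/15)
34 + O(Z(-4 - 1*3, 4)) = 34 + (-4 - 1/15*⅚*√5) = 34 + (-4 - √5/18) = 30 - √5/18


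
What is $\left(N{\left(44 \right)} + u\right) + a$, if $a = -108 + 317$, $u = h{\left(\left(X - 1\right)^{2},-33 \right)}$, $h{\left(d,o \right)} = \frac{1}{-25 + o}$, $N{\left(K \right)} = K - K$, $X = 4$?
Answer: $\frac{12121}{58} \approx 208.98$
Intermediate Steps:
$N{\left(K \right)} = 0$
$u = - \frac{1}{58}$ ($u = \frac{1}{-25 - 33} = \frac{1}{-58} = - \frac{1}{58} \approx -0.017241$)
$a = 209$
$\left(N{\left(44 \right)} + u\right) + a = \left(0 - \frac{1}{58}\right) + 209 = - \frac{1}{58} + 209 = \frac{12121}{58}$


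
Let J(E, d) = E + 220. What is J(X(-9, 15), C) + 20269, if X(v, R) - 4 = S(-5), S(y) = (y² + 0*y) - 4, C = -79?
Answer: 20514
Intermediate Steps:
S(y) = -4 + y² (S(y) = (y² + 0) - 4 = y² - 4 = -4 + y²)
X(v, R) = 25 (X(v, R) = 4 + (-4 + (-5)²) = 4 + (-4 + 25) = 4 + 21 = 25)
J(E, d) = 220 + E
J(X(-9, 15), C) + 20269 = (220 + 25) + 20269 = 245 + 20269 = 20514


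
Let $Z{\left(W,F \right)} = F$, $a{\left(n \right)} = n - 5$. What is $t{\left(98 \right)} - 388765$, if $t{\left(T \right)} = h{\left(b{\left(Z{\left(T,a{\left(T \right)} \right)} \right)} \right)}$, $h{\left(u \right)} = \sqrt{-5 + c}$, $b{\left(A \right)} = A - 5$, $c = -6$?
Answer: $-388765 + i \sqrt{11} \approx -3.8877 \cdot 10^{5} + 3.3166 i$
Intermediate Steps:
$a{\left(n \right)} = -5 + n$
$b{\left(A \right)} = -5 + A$
$h{\left(u \right)} = i \sqrt{11}$ ($h{\left(u \right)} = \sqrt{-5 - 6} = \sqrt{-11} = i \sqrt{11}$)
$t{\left(T \right)} = i \sqrt{11}$
$t{\left(98 \right)} - 388765 = i \sqrt{11} - 388765 = -388765 + i \sqrt{11}$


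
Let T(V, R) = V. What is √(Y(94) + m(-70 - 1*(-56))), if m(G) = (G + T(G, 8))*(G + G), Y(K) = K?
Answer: √878 ≈ 29.631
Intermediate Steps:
m(G) = 4*G² (m(G) = (G + G)*(G + G) = (2*G)*(2*G) = 4*G²)
√(Y(94) + m(-70 - 1*(-56))) = √(94 + 4*(-70 - 1*(-56))²) = √(94 + 4*(-70 + 56)²) = √(94 + 4*(-14)²) = √(94 + 4*196) = √(94 + 784) = √878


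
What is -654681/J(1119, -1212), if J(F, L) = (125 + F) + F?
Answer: -654681/2363 ≈ -277.06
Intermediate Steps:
J(F, L) = 125 + 2*F
-654681/J(1119, -1212) = -654681/(125 + 2*1119) = -654681/(125 + 2238) = -654681/2363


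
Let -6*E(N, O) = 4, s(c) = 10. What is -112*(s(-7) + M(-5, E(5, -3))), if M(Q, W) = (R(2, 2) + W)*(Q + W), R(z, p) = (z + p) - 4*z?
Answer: -36736/9 ≈ -4081.8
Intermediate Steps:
R(z, p) = p - 3*z (R(z, p) = (p + z) - 4*z = p - 3*z)
E(N, O) = -⅔ (E(N, O) = -⅙*4 = -⅔)
M(Q, W) = (-4 + W)*(Q + W) (M(Q, W) = ((2 - 3*2) + W)*(Q + W) = ((2 - 6) + W)*(Q + W) = (-4 + W)*(Q + W))
-112*(s(-7) + M(-5, E(5, -3))) = -112*(10 + ((-⅔)² - 4*(-5) - 4*(-⅔) - 5*(-⅔))) = -112*(10 + (4/9 + 20 + 8/3 + 10/3)) = -112*(10 + 238/9) = -112*328/9 = -36736/9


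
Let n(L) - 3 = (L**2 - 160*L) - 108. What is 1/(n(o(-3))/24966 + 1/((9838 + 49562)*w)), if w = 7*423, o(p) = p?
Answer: 243950275800/3752180587 ≈ 65.016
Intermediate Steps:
w = 2961
n(L) = -105 + L**2 - 160*L (n(L) = 3 + ((L**2 - 160*L) - 108) = 3 + (-108 + L**2 - 160*L) = -105 + L**2 - 160*L)
1/(n(o(-3))/24966 + 1/((9838 + 49562)*w)) = 1/((-105 + (-3)**2 - 160*(-3))/24966 + 1/((9838 + 49562)*2961)) = 1/((-105 + 9 + 480)*(1/24966) + (1/2961)/59400) = 1/(384*(1/24966) + (1/59400)*(1/2961)) = 1/(64/4161 + 1/175883400) = 1/(3752180587/243950275800) = 243950275800/3752180587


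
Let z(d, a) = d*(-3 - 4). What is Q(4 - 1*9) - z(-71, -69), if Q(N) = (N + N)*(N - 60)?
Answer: 153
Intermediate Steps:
Q(N) = 2*N*(-60 + N) (Q(N) = (2*N)*(-60 + N) = 2*N*(-60 + N))
z(d, a) = -7*d (z(d, a) = d*(-7) = -7*d)
Q(4 - 1*9) - z(-71, -69) = 2*(4 - 1*9)*(-60 + (4 - 1*9)) - (-7)*(-71) = 2*(4 - 9)*(-60 + (4 - 9)) - 1*497 = 2*(-5)*(-60 - 5) - 497 = 2*(-5)*(-65) - 497 = 650 - 497 = 153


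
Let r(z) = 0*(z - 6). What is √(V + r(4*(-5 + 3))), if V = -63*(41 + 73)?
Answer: 3*I*√798 ≈ 84.747*I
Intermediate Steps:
V = -7182 (V = -63*114 = -7182)
r(z) = 0 (r(z) = 0*(-6 + z) = 0)
√(V + r(4*(-5 + 3))) = √(-7182 + 0) = √(-7182) = 3*I*√798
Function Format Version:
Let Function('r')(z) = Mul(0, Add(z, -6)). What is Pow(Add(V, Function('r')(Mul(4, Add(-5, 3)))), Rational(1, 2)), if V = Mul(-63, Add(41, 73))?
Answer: Mul(3, I, Pow(798, Rational(1, 2))) ≈ Mul(84.747, I)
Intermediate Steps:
V = -7182 (V = Mul(-63, 114) = -7182)
Function('r')(z) = 0 (Function('r')(z) = Mul(0, Add(-6, z)) = 0)
Pow(Add(V, Function('r')(Mul(4, Add(-5, 3)))), Rational(1, 2)) = Pow(Add(-7182, 0), Rational(1, 2)) = Pow(-7182, Rational(1, 2)) = Mul(3, I, Pow(798, Rational(1, 2)))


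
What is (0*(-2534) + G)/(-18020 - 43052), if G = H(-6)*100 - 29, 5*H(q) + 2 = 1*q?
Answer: 189/61072 ≈ 0.0030947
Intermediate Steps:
H(q) = -⅖ + q/5 (H(q) = -⅖ + (1*q)/5 = -⅖ + q/5)
G = -189 (G = (-⅖ + (⅕)*(-6))*100 - 29 = (-⅖ - 6/5)*100 - 29 = -8/5*100 - 29 = -160 - 29 = -189)
(0*(-2534) + G)/(-18020 - 43052) = (0*(-2534) - 189)/(-18020 - 43052) = (0 - 189)/(-61072) = -189*(-1/61072) = 189/61072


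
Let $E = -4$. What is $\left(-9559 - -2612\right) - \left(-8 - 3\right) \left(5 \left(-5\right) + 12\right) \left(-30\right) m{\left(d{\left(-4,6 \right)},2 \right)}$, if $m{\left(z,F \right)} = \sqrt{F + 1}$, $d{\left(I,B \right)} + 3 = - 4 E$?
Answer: $-6947 + 4290 \sqrt{3} \approx 483.5$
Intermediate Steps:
$d{\left(I,B \right)} = 13$ ($d{\left(I,B \right)} = -3 - -16 = -3 + 16 = 13$)
$m{\left(z,F \right)} = \sqrt{1 + F}$
$\left(-9559 - -2612\right) - \left(-8 - 3\right) \left(5 \left(-5\right) + 12\right) \left(-30\right) m{\left(d{\left(-4,6 \right)},2 \right)} = \left(-9559 - -2612\right) - \left(-8 - 3\right) \left(5 \left(-5\right) + 12\right) \left(-30\right) \sqrt{1 + 2} = \left(-9559 + 2612\right) - - 11 \left(-25 + 12\right) \left(-30\right) \sqrt{3} = -6947 - \left(-11\right) \left(-13\right) \left(-30\right) \sqrt{3} = -6947 - 143 \left(-30\right) \sqrt{3} = -6947 - - 4290 \sqrt{3} = -6947 + 4290 \sqrt{3}$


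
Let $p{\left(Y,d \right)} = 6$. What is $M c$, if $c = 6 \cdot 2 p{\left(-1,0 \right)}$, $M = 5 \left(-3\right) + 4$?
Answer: $-792$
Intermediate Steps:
$M = -11$ ($M = -15 + 4 = -11$)
$c = 72$ ($c = 6 \cdot 2 \cdot 6 = 12 \cdot 6 = 72$)
$M c = \left(-11\right) 72 = -792$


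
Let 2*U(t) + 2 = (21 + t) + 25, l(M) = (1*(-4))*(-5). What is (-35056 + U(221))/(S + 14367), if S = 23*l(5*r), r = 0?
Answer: -69847/29654 ≈ -2.3554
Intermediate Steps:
l(M) = 20 (l(M) = -4*(-5) = 20)
S = 460 (S = 23*20 = 460)
U(t) = 22 + t/2 (U(t) = -1 + ((21 + t) + 25)/2 = -1 + (46 + t)/2 = -1 + (23 + t/2) = 22 + t/2)
(-35056 + U(221))/(S + 14367) = (-35056 + (22 + (½)*221))/(460 + 14367) = (-35056 + (22 + 221/2))/14827 = (-35056 + 265/2)*(1/14827) = -69847/2*1/14827 = -69847/29654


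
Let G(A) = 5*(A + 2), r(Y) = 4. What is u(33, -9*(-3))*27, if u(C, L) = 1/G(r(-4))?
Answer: 9/10 ≈ 0.90000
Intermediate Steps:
G(A) = 10 + 5*A (G(A) = 5*(2 + A) = 10 + 5*A)
u(C, L) = 1/30 (u(C, L) = 1/(10 + 5*4) = 1/(10 + 20) = 1/30)
u(33, -9*(-3))*27 = (1/30)*27 = 9/10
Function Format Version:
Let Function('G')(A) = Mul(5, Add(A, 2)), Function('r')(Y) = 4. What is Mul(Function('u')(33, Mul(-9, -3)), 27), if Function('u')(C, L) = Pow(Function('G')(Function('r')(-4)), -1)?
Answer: Rational(9, 10) ≈ 0.90000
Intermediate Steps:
Function('G')(A) = Add(10, Mul(5, A)) (Function('G')(A) = Mul(5, Add(2, A)) = Add(10, Mul(5, A)))
Function('u')(C, L) = Rational(1, 30) (Function('u')(C, L) = Pow(Add(10, Mul(5, 4)), -1) = Pow(Add(10, 20), -1) = Pow(30, -1) = Rational(1, 30))
Mul(Function('u')(33, Mul(-9, -3)), 27) = Mul(Rational(1, 30), 27) = Rational(9, 10)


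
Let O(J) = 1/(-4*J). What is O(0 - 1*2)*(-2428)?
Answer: -607/2 ≈ -303.50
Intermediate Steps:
O(J) = -1/(4*J)
O(0 - 1*2)*(-2428) = -1/(4*(0 - 1*2))*(-2428) = -1/(4*(0 - 2))*(-2428) = -¼/(-2)*(-2428) = -¼*(-½)*(-2428) = (⅛)*(-2428) = -607/2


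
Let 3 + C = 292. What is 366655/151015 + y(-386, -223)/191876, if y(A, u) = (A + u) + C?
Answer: 3515198499/1448807707 ≈ 2.4263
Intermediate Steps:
C = 289 (C = -3 + 292 = 289)
y(A, u) = 289 + A + u (y(A, u) = (A + u) + 289 = 289 + A + u)
366655/151015 + y(-386, -223)/191876 = 366655/151015 + (289 - 386 - 223)/191876 = 366655*(1/151015) - 320*1/191876 = 73331/30203 - 80/47969 = 3515198499/1448807707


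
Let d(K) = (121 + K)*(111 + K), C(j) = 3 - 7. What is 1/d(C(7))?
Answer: 1/12519 ≈ 7.9879e-5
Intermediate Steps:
C(j) = -4
d(K) = (111 + K)*(121 + K)
1/d(C(7)) = 1/(13431 + (-4)² + 232*(-4)) = 1/(13431 + 16 - 928) = 1/12519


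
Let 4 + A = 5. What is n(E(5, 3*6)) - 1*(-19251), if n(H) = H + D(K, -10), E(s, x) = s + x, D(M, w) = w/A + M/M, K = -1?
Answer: 19265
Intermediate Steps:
A = 1 (A = -4 + 5 = 1)
D(M, w) = 1 + w (D(M, w) = w/1 + M/M = w*1 + 1 = w + 1 = 1 + w)
n(H) = -9 + H (n(H) = H + (1 - 10) = H - 9 = -9 + H)
n(E(5, 3*6)) - 1*(-19251) = (-9 + (5 + 3*6)) - 1*(-19251) = (-9 + (5 + 18)) + 19251 = (-9 + 23) + 19251 = 14 + 19251 = 19265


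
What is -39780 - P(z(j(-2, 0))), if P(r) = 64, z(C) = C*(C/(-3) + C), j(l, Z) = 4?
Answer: -39844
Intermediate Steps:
z(C) = 2*C²/3 (z(C) = C*(C*(-⅓) + C) = C*(-C/3 + C) = C*(2*C/3) = 2*C²/3)
-39780 - P(z(j(-2, 0))) = -39780 - 1*64 = -39780 - 64 = -39844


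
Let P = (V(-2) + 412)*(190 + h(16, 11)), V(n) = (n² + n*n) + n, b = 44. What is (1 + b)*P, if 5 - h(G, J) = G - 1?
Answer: 3385800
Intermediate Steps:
h(G, J) = 6 - G (h(G, J) = 5 - (G - 1) = 5 - (-1 + G) = 5 + (1 - G) = 6 - G)
V(n) = n + 2*n² (V(n) = (n² + n²) + n = 2*n² + n = n + 2*n²)
P = 75240 (P = (-2*(1 + 2*(-2)) + 412)*(190 + (6 - 1*16)) = (-2*(1 - 4) + 412)*(190 + (6 - 16)) = (-2*(-3) + 412)*(190 - 10) = (6 + 412)*180 = 418*180 = 75240)
(1 + b)*P = (1 + 44)*75240 = 45*75240 = 3385800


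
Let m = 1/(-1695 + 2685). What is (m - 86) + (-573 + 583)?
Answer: -75239/990 ≈ -75.999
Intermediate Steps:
m = 1/990 ≈ 0.0010101
(m - 86) + (-573 + 583) = (1/990 - 86) + (-573 + 583) = -85139/990 + 10 = -75239/990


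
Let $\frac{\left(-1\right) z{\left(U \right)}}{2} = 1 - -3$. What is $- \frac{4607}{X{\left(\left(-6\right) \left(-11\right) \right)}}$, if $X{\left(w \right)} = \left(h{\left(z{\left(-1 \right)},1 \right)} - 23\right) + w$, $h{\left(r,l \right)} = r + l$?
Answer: $- \frac{4607}{36} \approx -127.97$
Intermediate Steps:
$z{\left(U \right)} = -8$ ($z{\left(U \right)} = - 2 \left(1 - -3\right) = - 2 \left(1 + 3\right) = \left(-2\right) 4 = -8$)
$h{\left(r,l \right)} = l + r$
$X{\left(w \right)} = -30 + w$ ($X{\left(w \right)} = \left(\left(1 - 8\right) - 23\right) + w = \left(-7 - 23\right) + w = -30 + w$)
$- \frac{4607}{X{\left(\left(-6\right) \left(-11\right) \right)}} = - \frac{4607}{-30 - -66} = - \frac{4607}{-30 + 66} = - \frac{4607}{36}$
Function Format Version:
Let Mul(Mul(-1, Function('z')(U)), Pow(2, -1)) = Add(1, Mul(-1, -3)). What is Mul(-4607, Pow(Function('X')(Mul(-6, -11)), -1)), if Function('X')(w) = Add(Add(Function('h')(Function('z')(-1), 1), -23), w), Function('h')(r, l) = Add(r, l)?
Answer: Rational(-4607, 36) ≈ -127.97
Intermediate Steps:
Function('z')(U) = -8 (Function('z')(U) = Mul(-2, Add(1, Mul(-1, -3))) = Mul(-2, Add(1, 3)) = Mul(-2, 4) = -8)
Function('h')(r, l) = Add(l, r)
Function('X')(w) = Add(-30, w) (Function('X')(w) = Add(Add(Add(1, -8), -23), w) = Add(Add(-7, -23), w) = Add(-30, w))
Mul(-4607, Pow(Function('X')(Mul(-6, -11)), -1)) = Mul(-4607, Pow(Add(-30, Mul(-6, -11)), -1)) = Mul(-4607, Pow(Add(-30, 66), -1)) = Mul(-4607, Pow(36, -1)) = Mul(-4607, Rational(1, 36)) = Rational(-4607, 36)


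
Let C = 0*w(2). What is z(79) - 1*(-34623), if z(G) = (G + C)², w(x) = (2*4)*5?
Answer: 40864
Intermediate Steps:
w(x) = 40 (w(x) = 8*5 = 40)
C = 0 (C = 0*40 = 0)
z(G) = G² (z(G) = (G + 0)² = G²)
z(79) - 1*(-34623) = 79² - 1*(-34623) = 6241 + 34623 = 40864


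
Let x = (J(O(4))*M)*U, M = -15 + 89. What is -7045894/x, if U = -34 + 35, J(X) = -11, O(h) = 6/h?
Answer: 3522947/407 ≈ 8655.9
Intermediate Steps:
M = 74
U = 1
x = -814 (x = -11*74*1 = -814*1 = -814)
-7045894/x = -7045894/(-814) = -7045894*(-1/814) = 3522947/407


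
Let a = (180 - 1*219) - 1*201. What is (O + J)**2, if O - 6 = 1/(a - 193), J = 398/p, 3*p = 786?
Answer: 181794787876/3217498729 ≈ 56.502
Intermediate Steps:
p = 262 (p = (1/3)*786 = 262)
a = -240 (a = (180 - 219) - 201 = -39 - 201 = -240)
J = 199/131 (J = 398/262 = 398*(1/262) = 199/131 ≈ 1.5191)
O = 2597/433 (O = 6 + 1/(-240 - 193) = 6 + 1/(-433) = 6 - 1/433 = 2597/433 ≈ 5.9977)
(O + J)**2 = (2597/433 + 199/131)**2 = (426374/56723)**2 = 181794787876/3217498729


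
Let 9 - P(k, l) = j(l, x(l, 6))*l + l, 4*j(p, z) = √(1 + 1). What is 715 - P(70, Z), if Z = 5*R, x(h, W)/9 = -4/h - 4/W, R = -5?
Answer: 681 - 25*√2/4 ≈ 672.16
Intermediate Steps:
x(h, W) = -36/W - 36/h (x(h, W) = 9*(-4/h - 4/W) = 9*(-4/W - 4/h) = -36/W - 36/h)
Z = -25 (Z = 5*(-5) = -25)
j(p, z) = √2/4 (j(p, z) = √(1 + 1)/4 = √2/4)
P(k, l) = 9 - l - l*√2/4 (P(k, l) = 9 - ((√2/4)*l + l) = 9 - (l*√2/4 + l) = 9 - (l + l*√2/4) = 9 + (-l - l*√2/4) = 9 - l - l*√2/4)
715 - P(70, Z) = 715 - (9 - 1*(-25) - ¼*(-25)*√2) = 715 - (9 + 25 + 25*√2/4) = 715 - (34 + 25*√2/4) = 715 + (-34 - 25*√2/4) = 681 - 25*√2/4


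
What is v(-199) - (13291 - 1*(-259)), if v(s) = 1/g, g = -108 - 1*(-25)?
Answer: -1124651/83 ≈ -13550.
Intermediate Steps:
g = -83 (g = -108 + 25 = -83)
v(s) = -1/83 (v(s) = 1/(-83) = -1/83)
v(-199) - (13291 - 1*(-259)) = -1/83 - (13291 - 1*(-259)) = -1/83 - (13291 + 259) = -1/83 - 1*13550 = -1/83 - 13550 = -1124651/83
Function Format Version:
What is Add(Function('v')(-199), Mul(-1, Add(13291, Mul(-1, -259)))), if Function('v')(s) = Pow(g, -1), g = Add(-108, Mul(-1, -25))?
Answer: Rational(-1124651, 83) ≈ -13550.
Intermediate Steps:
g = -83 (g = Add(-108, 25) = -83)
Function('v')(s) = Rational(-1, 83) (Function('v')(s) = Pow(-83, -1) = Rational(-1, 83))
Add(Function('v')(-199), Mul(-1, Add(13291, Mul(-1, -259)))) = Add(Rational(-1, 83), Mul(-1, Add(13291, Mul(-1, -259)))) = Add(Rational(-1, 83), Mul(-1, Add(13291, 259))) = Add(Rational(-1, 83), Mul(-1, 13550)) = Add(Rational(-1, 83), -13550) = Rational(-1124651, 83)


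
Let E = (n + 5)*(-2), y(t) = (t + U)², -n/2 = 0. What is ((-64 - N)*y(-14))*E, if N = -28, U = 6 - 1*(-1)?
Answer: 17640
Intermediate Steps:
U = 7 (U = 6 + 1 = 7)
n = 0 (n = -2*0 = 0)
y(t) = (7 + t)² (y(t) = (t + 7)² = (7 + t)²)
E = -10 (E = (0 + 5)*(-2) = 5*(-2) = -10)
((-64 - N)*y(-14))*E = ((-64 - 1*(-28))*(7 - 14)²)*(-10) = ((-64 + 28)*(-7)²)*(-10) = -36*49*(-10) = -1764*(-10) = 17640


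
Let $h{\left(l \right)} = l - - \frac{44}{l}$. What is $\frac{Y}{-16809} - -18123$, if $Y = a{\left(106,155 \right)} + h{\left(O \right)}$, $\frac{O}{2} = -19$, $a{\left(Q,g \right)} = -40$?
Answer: $\frac{5787962137}{319371} \approx 18123.0$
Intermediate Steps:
$O = -38$ ($O = 2 \left(-19\right) = -38$)
$h{\left(l \right)} = l + \frac{44}{l}$
$Y = - \frac{1504}{19}$ ($Y = -40 - \left(38 - \frac{44}{-38}\right) = -40 + \left(-38 + 44 \left(- \frac{1}{38}\right)\right) = -40 - \frac{744}{19} = - \frac{1504}{19} \approx -79.158$)
$\frac{Y}{-16809} - -18123 = - \frac{1504}{19 \left(-16809\right)} - -18123 = \left(- \frac{1504}{19}\right) \left(- \frac{1}{16809}\right) + 18123 = \frac{1504}{319371} + 18123 = \frac{5787962137}{319371}$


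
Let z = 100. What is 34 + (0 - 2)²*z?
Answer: 434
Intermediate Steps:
34 + (0 - 2)²*z = 34 + (0 - 2)²*100 = 34 + (-2)²*100 = 34 + 4*100 = 34 + 400 = 434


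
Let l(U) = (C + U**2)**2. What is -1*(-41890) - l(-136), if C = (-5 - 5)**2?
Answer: -345769326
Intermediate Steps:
C = 100 (C = (-10)**2 = 100)
l(U) = (100 + U**2)**2
-1*(-41890) - l(-136) = -1*(-41890) - (100 + (-136)**2)**2 = 41890 - (100 + 18496)**2 = 41890 - 1*18596**2 = 41890 - 1*345811216 = 41890 - 345811216 = -345769326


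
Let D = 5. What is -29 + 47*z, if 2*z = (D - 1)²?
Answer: 347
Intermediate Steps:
z = 8 (z = (5 - 1)²/2 = (½)*4² = (½)*16 = 8)
-29 + 47*z = -29 + 47*8 = -29 + 376 = 347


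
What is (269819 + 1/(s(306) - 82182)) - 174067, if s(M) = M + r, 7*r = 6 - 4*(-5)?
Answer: 54876045705/573106 ≈ 95752.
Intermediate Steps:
r = 26/7 (r = (6 - 4*(-5))/7 = (6 + 20)/7 = (⅐)*26 = 26/7 ≈ 3.7143)
s(M) = 26/7 + M (s(M) = M + 26/7 = 26/7 + M)
(269819 + 1/(s(306) - 82182)) - 174067 = (269819 + 1/((26/7 + 306) - 82182)) - 174067 = (269819 + 1/(2168/7 - 82182)) - 174067 = (269819 + 1/(-573106/7)) - 174067 = (269819 - 7/573106) - 174067 = 154634887807/573106 - 174067 = 54876045705/573106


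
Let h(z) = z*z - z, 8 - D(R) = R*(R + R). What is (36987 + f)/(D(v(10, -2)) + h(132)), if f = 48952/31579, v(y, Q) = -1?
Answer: 1168061425/546253542 ≈ 2.1383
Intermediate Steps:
f = 48952/31579 (f = 48952*(1/31579) = 48952/31579 ≈ 1.5501)
D(R) = 8 - 2*R**2 (D(R) = 8 - R*(R + R) = 8 - R*2*R = 8 - 2*R**2)
h(z) = z**2 - z
(36987 + f)/(D(v(10, -2)) + h(132)) = (36987 + 48952/31579)/((8 - 2*(-1)**2) + 132*(-1 + 132)) = 1168061425/(31579*((8 - 2*1) + 132*131)) = 1168061425/(31579*((8 - 2) + 17292)) = 1168061425/(31579*(6 + 17292)) = (1168061425/31579)/17298 = (1168061425/31579)*(1/17298) = 1168061425/546253542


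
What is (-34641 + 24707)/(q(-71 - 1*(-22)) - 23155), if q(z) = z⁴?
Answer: -4967/2870823 ≈ -0.0017302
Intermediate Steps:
(-34641 + 24707)/(q(-71 - 1*(-22)) - 23155) = (-34641 + 24707)/((-71 - 1*(-22))⁴ - 23155) = -9934/((-71 + 22)⁴ - 23155) = -9934/((-49)⁴ - 23155) = -9934/(5764801 - 23155) = -9934/5741646 = -9934*1/5741646 = -4967/2870823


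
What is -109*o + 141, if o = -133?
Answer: 14638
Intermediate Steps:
-109*o + 141 = -109*(-133) + 141 = 14497 + 141 = 14638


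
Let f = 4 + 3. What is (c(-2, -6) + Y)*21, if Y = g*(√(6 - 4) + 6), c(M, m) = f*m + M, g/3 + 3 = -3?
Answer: -3192 - 378*√2 ≈ -3726.6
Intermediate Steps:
g = -18 (g = -9 + 3*(-3) = -9 - 9 = -18)
f = 7
c(M, m) = M + 7*m (c(M, m) = 7*m + M = M + 7*m)
Y = -108 - 18*√2 (Y = -18*(√(6 - 4) + 6) = -18*(√2 + 6) = -18*(6 + √2) = -108 - 18*√2 ≈ -133.46)
(c(-2, -6) + Y)*21 = ((-2 + 7*(-6)) + (-108 - 18*√2))*21 = ((-2 - 42) + (-108 - 18*√2))*21 = (-44 + (-108 - 18*√2))*21 = (-152 - 18*√2)*21 = -3192 - 378*√2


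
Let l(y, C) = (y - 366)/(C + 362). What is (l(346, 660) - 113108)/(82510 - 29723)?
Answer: -57798198/26974157 ≈ -2.1427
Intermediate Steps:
l(y, C) = (-366 + y)/(362 + C)
(l(346, 660) - 113108)/(82510 - 29723) = ((-366 + 346)/(362 + 660) - 113108)/(82510 - 29723) = (-20/1022 - 113108)/52787 = ((1/1022)*(-20) - 113108)*(1/52787) = (-10/511 - 113108)*(1/52787) = -57798198/511*1/52787 = -57798198/26974157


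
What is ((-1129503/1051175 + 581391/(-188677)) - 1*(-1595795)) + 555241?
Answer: 426619621033440144/198332545475 ≈ 2.1510e+6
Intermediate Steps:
((-1129503/1051175 + 581391/(-188677)) - 1*(-1595795)) + 555241 = ((-1129503*1/1051175 + 581391*(-1/188677)) + 1595795) + 555241 = ((-1129503/1051175 - 581391/188677) + 1595795) + 555241 = (-824254921956/198332545475 + 1595795) + 555241 = 316497260151355669/198332545475 + 555241 = 426619621033440144/198332545475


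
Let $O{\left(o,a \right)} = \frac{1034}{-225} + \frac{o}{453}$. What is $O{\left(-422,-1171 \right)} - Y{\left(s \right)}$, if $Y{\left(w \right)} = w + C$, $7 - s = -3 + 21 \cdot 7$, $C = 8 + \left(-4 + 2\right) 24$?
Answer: $\frac{5825791}{33975} \approx 171.47$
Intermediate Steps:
$O{\left(o,a \right)} = - \frac{1034}{225} + \frac{o}{453}$ ($O{\left(o,a \right)} = 1034 \left(- \frac{1}{225}\right) + o \frac{1}{453} = - \frac{1034}{225} + \frac{o}{453}$)
$C = -40$ ($C = 8 - 48 = -40$)
$s = -137$ ($s = 7 - \left(-3 + 21 \cdot 7\right) = 7 - \left(-3 + 147\right) = 7 - 144 = -137$)
$Y{\left(w \right)} = -40 + w$ ($Y{\left(w \right)} = w - 40 = -40 + w$)
$O{\left(-422,-1171 \right)} - Y{\left(s \right)} = \left(- \frac{1034}{225} + \frac{1}{453} \left(-422\right)\right) - \left(-40 - 137\right) = \left(- \frac{1034}{225} - \frac{422}{453}\right) - -177 = - \frac{187784}{33975} + 177 = \frac{5825791}{33975}$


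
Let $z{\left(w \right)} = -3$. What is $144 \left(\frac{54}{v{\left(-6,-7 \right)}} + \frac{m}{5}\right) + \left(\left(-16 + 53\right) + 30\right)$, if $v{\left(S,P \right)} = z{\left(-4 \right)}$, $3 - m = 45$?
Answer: $- \frac{18673}{5} \approx -3734.6$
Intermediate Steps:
$m = -42$ ($m = 3 - 45 = -42$)
$v{\left(S,P \right)} = -3$
$144 \left(\frac{54}{v{\left(-6,-7 \right)}} + \frac{m}{5}\right) + \left(\left(-16 + 53\right) + 30\right) = 144 \left(\frac{54}{-3} - \frac{42}{5}\right) + \left(\left(-16 + 53\right) + 30\right) = 144 \left(54 \left(- \frac{1}{3}\right) - \frac{42}{5}\right) + \left(37 + 30\right) = 144 \left(-18 - \frac{42}{5}\right) + 67 = 144 \left(- \frac{132}{5}\right) + 67 = - \frac{19008}{5} + 67 = - \frac{18673}{5}$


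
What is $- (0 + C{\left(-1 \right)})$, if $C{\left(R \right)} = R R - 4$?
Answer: $3$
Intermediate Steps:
$C{\left(R \right)} = -4 + R^{2}$ ($C{\left(R \right)} = R^{2} - 4 = -4 + R^{2}$)
$- (0 + C{\left(-1 \right)}) = - (0 - \left(4 - \left(-1\right)^{2}\right)) = - (0 + \left(-4 + 1\right)) = - (0 - 3) = \left(-1\right) \left(-3\right) = 3$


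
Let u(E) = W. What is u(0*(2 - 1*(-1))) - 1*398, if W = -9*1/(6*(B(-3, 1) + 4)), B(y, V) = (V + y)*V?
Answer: -1595/4 ≈ -398.75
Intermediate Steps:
B(y, V) = V*(V + y)
W = -¾ (W = -9*1/(6*(1*(1 - 3) + 4)) = -9*1/(6*(1*(-2) + 4)) = -9*1/(6*(-2 + 4)) = -9/(2*6) = -9/12 = -9*1/12 = -¾ ≈ -0.75000)
u(E) = -¾
u(0*(2 - 1*(-1))) - 1*398 = -¾ - 1*398 = -¾ - 398 = -1595/4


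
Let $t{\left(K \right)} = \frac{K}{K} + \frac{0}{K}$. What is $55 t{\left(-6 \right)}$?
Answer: $55$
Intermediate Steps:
$t{\left(K \right)} = 1$ ($t{\left(K \right)} = 1 + 0 = 1$)
$55 t{\left(-6 \right)} = 55 \cdot 1 = 55$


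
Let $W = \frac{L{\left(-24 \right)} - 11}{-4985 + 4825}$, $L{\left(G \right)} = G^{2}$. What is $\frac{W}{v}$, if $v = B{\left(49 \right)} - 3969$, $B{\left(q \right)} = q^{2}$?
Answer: $\frac{113}{50176} \approx 0.0022521$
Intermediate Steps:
$W = - \frac{113}{32}$ ($W = \frac{\left(-24\right)^{2} - 11}{-4985 + 4825} = \frac{576 - 11}{-160} = 565 \left(- \frac{1}{160}\right) = - \frac{113}{32} \approx -3.5313$)
$v = -1568$ ($v = 49^{2} - 3969 = 2401 - 3969 = -1568$)
$\frac{W}{v} = - \frac{113}{32 \left(-1568\right)} = \left(- \frac{113}{32}\right) \left(- \frac{1}{1568}\right) = \frac{113}{50176}$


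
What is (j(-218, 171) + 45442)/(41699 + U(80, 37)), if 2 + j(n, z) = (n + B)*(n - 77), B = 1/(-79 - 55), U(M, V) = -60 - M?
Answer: 4902265/1856302 ≈ 2.6409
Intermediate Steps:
B = -1/134 (B = 1/(-134) = -1/134 ≈ -0.0074627)
j(n, z) = -2 + (-77 + n)*(-1/134 + n) (j(n, z) = -2 + (n - 1/134)*(n - 77) = -2 + (-1/134 + n)*(-77 + n) = -2 + (-77 + n)*(-1/134 + n))
(j(-218, 171) + 45442)/(41699 + U(80, 37)) = ((-191/134 + (-218)² - 10319/134*(-218)) + 45442)/(41699 + (-60 - 1*80)) = ((-191/134 + 47524 + 1124771/67) + 45442)/(41699 + (-60 - 80)) = (8617567/134 + 45442)/(41699 - 140) = (14706795/134)/41559 = (14706795/134)*(1/41559) = 4902265/1856302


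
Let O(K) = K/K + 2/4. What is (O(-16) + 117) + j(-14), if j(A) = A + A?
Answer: 181/2 ≈ 90.500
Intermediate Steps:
O(K) = 3/2 (O(K) = 1 + 2*(1/4) = 1 + 1/2 = 3/2)
j(A) = 2*A
(O(-16) + 117) + j(-14) = (3/2 + 117) + 2*(-14) = 237/2 - 28 = 181/2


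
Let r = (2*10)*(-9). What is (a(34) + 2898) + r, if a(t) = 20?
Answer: 2738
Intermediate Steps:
r = -180 (r = 20*(-9) = -180)
(a(34) + 2898) + r = (20 + 2898) - 180 = 2918 - 180 = 2738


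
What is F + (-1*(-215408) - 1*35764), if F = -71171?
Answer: 108473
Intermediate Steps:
F + (-1*(-215408) - 1*35764) = -71171 + (-1*(-215408) - 1*35764) = -71171 + (215408 - 35764) = -71171 + 179644 = 108473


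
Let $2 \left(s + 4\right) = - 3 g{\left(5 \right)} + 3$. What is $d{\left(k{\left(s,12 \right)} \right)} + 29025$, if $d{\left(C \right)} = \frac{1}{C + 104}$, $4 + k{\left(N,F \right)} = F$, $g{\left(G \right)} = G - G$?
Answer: $\frac{3250801}{112} \approx 29025.0$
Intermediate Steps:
$g{\left(G \right)} = 0$
$s = - \frac{5}{2}$ ($s = -4 + \frac{\left(-3\right) 0 + 3}{2} = -4 + \frac{0 + 3}{2} = -4 + \frac{1}{2} \cdot 3 = -4 + \frac{3}{2} = - \frac{5}{2} \approx -2.5$)
$k{\left(N,F \right)} = -4 + F$
$d{\left(C \right)} = \frac{1}{104 + C}$
$d{\left(k{\left(s,12 \right)} \right)} + 29025 = \frac{1}{104 + \left(-4 + 12\right)} + 29025 = \frac{1}{104 + 8} + 29025 = \frac{1}{112} + 29025 = \frac{3250801}{112}$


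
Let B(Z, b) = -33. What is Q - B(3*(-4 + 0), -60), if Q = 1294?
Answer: 1327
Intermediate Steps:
Q - B(3*(-4 + 0), -60) = 1294 - 1*(-33) = 1294 + 33 = 1327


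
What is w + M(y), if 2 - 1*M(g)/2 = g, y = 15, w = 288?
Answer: 262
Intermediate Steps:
M(g) = 4 - 2*g
w + M(y) = 288 + (4 - 2*15) = 288 + (4 - 30) = 288 - 26 = 262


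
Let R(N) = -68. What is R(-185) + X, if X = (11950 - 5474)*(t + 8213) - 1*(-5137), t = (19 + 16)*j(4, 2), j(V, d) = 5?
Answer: 54325757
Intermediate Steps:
t = 175 (t = (19 + 16)*5 = 35*5 = 175)
X = 54325825 (X = (11950 - 5474)*(175 + 8213) - 1*(-5137) = 6476*8388 + 5137 = 54320688 + 5137 = 54325825)
R(-185) + X = -68 + 54325825 = 54325757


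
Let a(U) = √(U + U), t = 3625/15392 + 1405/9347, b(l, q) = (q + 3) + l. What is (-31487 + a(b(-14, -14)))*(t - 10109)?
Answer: 95201792552987/299104 - 559352482685*I*√2/11066848 ≈ 3.1829e+8 - 71479.0*I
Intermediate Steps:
b(l, q) = 3 + l + q (b(l, q) = (3 + q) + l = 3 + l + q)
t = 4269895/11066848 (t = 3625*(1/15392) + 1405*(1/9347) = 3625/15392 + 1405/9347 = 4269895/11066848 ≈ 0.38583)
a(U) = √2*√U (a(U) = √(2*U) = √2*√U)
(-31487 + a(b(-14, -14)))*(t - 10109) = (-31487 + √2*√(3 - 14 - 14))*(4269895/11066848 - 10109) = (-31487 + √2*√(-25))*(-111870496537/11066848) = (-31487 + √2*(5*I))*(-111870496537/11066848) = (-31487 + 5*I*√2)*(-111870496537/11066848) = 95201792552987/299104 - 559352482685*I*√2/11066848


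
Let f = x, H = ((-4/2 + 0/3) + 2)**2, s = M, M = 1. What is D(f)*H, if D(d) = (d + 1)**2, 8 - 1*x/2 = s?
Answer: 0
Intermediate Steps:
s = 1
x = 14 (x = 16 - 2*1 = 16 - 2 = 14)
H = 0 (H = ((-4*1/2 + 0*(1/3)) + 2)**2 = ((-2 + 0) + 2)**2 = (-2 + 2)**2 = 0**2 = 0)
f = 14
D(d) = (1 + d)**2
D(f)*H = (1 + 14)**2*0 = 15**2*0 = 225*0 = 0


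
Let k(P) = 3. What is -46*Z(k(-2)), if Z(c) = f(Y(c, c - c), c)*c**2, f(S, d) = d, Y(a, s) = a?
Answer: -1242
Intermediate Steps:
Z(c) = c**3 (Z(c) = c*c**2 = c**3)
-46*Z(k(-2)) = -46*3**3 = -46*27 = -1242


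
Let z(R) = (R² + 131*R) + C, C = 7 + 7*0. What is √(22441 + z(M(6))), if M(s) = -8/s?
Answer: 2*√50119/3 ≈ 149.25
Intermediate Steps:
C = 7 (C = 7 + 0 = 7)
z(R) = 7 + R² + 131*R (z(R) = (R² + 131*R) + 7 = 7 + R² + 131*R)
√(22441 + z(M(6))) = √(22441 + (7 + (-8/6)² + 131*(-8/6))) = √(22441 + (7 + (-8*⅙)² + 131*(-8*⅙))) = √(22441 + (7 + (-4/3)² + 131*(-4/3))) = √(22441 + (7 + 16/9 - 524/3)) = √(22441 - 1493/9) = √(200476/9) = 2*√50119/3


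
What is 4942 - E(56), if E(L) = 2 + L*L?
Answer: 1804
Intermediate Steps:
E(L) = 2 + L**2
4942 - E(56) = 4942 - (2 + 56**2) = 4942 - (2 + 3136) = 4942 - 1*3138 = 4942 - 3138 = 1804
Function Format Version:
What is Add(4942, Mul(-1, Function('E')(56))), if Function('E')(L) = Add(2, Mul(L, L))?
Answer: 1804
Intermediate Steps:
Function('E')(L) = Add(2, Pow(L, 2))
Add(4942, Mul(-1, Function('E')(56))) = Add(4942, Mul(-1, Add(2, Pow(56, 2)))) = Add(4942, Mul(-1, Add(2, 3136))) = Add(4942, Mul(-1, 3138)) = Add(4942, -3138) = 1804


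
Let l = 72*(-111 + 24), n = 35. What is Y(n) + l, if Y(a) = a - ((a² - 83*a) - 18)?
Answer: -4531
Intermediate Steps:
Y(a) = 18 - a² + 84*a (Y(a) = a - (-18 + a² - 83*a) = a + (18 - a² + 83*a) = 18 - a² + 84*a)
l = -6264 (l = 72*(-87) = -6264)
Y(n) + l = (18 - 1*35² + 84*35) - 6264 = (18 - 1*1225 + 2940) - 6264 = (18 - 1225 + 2940) - 6264 = 1733 - 6264 = -4531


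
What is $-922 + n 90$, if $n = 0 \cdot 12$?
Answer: $-922$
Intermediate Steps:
$n = 0$
$-922 + n 90 = -922 + 0 \cdot 90 = -922 + 0 = -922$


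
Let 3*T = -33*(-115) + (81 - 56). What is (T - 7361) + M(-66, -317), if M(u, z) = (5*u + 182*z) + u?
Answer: -192533/3 ≈ -64178.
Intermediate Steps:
T = 3820/3 (T = (-33*(-115) + (81 - 56))/3 = (3795 + 25)/3 = (⅓)*3820 = 3820/3 ≈ 1273.3)
M(u, z) = 6*u + 182*z
(T - 7361) + M(-66, -317) = (3820/3 - 7361) + (6*(-66) + 182*(-317)) = -18263/3 + (-396 - 57694) = -18263/3 - 58090 = -192533/3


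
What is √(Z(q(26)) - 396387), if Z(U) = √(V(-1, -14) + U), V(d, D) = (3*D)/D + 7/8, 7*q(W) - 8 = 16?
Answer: √(-77691852 + 7*√5726)/14 ≈ 629.59*I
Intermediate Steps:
q(W) = 24/7 (q(W) = 8/7 + (⅐)*16 = 8/7 + 16/7 = 24/7)
V(d, D) = 31/8 (V(d, D) = 3 + 7*(⅛) = 3 + 7/8 = 31/8)
Z(U) = √(31/8 + U)
√(Z(q(26)) - 396387) = √(√(62 + 16*(24/7))/4 - 396387) = √(√(62 + 384/7)/4 - 396387) = √(√(818/7)/4 - 396387) = √((√5726/7)/4 - 396387) = √(√5726/28 - 396387) = √(-396387 + √5726/28)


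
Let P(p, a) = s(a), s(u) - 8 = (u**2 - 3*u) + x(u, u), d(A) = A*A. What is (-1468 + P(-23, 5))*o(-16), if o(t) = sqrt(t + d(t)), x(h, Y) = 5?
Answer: -5780*sqrt(15) ≈ -22386.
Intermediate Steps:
d(A) = A**2
s(u) = 13 + u**2 - 3*u (s(u) = 8 + ((u**2 - 3*u) + 5) = 8 + (5 + u**2 - 3*u) = 13 + u**2 - 3*u)
P(p, a) = 13 + a**2 - 3*a
o(t) = sqrt(t + t**2)
(-1468 + P(-23, 5))*o(-16) = (-1468 + (13 + 5**2 - 3*5))*sqrt(-16*(1 - 16)) = (-1468 + (13 + 25 - 15))*sqrt(-16*(-15)) = (-1468 + 23)*sqrt(240) = -5780*sqrt(15)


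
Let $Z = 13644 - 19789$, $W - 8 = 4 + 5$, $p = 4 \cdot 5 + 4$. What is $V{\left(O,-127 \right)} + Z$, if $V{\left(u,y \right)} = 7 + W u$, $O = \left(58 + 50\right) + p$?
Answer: $-3894$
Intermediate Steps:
$p = 24$ ($p = 20 + 4 = 24$)
$W = 17$ ($W = 8 + \left(4 + 5\right) = 8 + 9 = 17$)
$O = 132$ ($O = \left(58 + 50\right) + 24 = 108 + 24 = 132$)
$V{\left(u,y \right)} = 7 + 17 u$
$Z = -6145$
$V{\left(O,-127 \right)} + Z = \left(7 + 17 \cdot 132\right) - 6145 = \left(7 + 2244\right) - 6145 = 2251 - 6145 = -3894$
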